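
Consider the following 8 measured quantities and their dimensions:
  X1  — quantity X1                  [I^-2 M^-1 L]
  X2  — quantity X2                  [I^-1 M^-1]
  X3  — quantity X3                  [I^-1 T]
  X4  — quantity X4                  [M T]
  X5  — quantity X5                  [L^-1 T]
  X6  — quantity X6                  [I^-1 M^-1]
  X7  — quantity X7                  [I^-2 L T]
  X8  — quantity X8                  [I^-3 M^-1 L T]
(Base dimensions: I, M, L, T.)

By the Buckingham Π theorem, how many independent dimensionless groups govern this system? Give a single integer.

5

Exponent matrix [I,M,L,T] × [X1,X2,X3,X4,X5,X6,X7,X8]:
  I: [-2 -1 -1  0  0 -1 -2 -3]
  M: [-1 -1  0  1  0 -1  0 -1]
  L: [ 1  0  0  0 -1  0  1  1]
  T: [ 0  0  1  1  1  0  1  1]
Row reduction gives pivot columns X1,X2,X3; rank = 3
8 vars − rank 3 = 5 Π groups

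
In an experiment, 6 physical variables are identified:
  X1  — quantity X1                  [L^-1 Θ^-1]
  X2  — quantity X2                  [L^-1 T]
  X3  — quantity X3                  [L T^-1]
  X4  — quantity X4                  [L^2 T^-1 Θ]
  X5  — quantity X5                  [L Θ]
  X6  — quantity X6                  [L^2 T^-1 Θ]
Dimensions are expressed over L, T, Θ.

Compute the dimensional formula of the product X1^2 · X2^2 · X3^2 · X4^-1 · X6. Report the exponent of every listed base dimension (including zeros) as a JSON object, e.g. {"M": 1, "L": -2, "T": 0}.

Dimensional matrix (L×T×Θ by X1×X2×X3×X4×X5×X6):
  L: [-1 -1  1  2  1  2]
  T: [ 0  1 -1 -1  0 -1]
  Θ: [-1  0  0  1  1  1]
  [L]: (2)·-1+(2)·-1+(2)·1+(-1)·2+(1)·2 = -2
  [T]: (2)·0+(2)·1+(2)·-1+(-1)·-1+(1)·-1 = 0
  [Θ]: (2)·-1+(2)·0+(2)·0+(-1)·1+(1)·1 = -2
⇒ L^-2 Θ^-2

{"L": -2, "T": 0, "Θ": -2}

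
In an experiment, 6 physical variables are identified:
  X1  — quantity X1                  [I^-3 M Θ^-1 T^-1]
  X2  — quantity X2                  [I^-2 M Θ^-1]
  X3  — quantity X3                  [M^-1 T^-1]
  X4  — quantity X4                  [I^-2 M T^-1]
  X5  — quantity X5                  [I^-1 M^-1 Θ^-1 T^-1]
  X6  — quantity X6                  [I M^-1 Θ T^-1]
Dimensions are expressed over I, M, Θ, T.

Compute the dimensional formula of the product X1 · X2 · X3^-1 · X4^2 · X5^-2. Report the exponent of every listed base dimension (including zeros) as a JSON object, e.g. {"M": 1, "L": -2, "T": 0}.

{"I": -7, "M": 7, "Θ": 0, "T": 0}

Dimensional matrix (I×M×Θ×T by X1×X2×X3×X4×X5×X6):
  I: [-3 -2  0 -2 -1  1]
  M: [ 1  1 -1  1 -1 -1]
  Θ: [-1 -1  0  0 -1  1]
  T: [-1  0 -1 -1 -1 -1]
  [I]: (1)·-3+(1)·-2+(-1)·0+(2)·-2+(-2)·-1 = -7
  [M]: (1)·1+(1)·1+(-1)·-1+(2)·1+(-2)·-1 = 7
  [Θ]: (1)·-1+(1)·-1+(-1)·0+(2)·0+(-2)·-1 = 0
  [T]: (1)·-1+(1)·0+(-1)·-1+(2)·-1+(-2)·-1 = 0
⇒ I^-7 M^7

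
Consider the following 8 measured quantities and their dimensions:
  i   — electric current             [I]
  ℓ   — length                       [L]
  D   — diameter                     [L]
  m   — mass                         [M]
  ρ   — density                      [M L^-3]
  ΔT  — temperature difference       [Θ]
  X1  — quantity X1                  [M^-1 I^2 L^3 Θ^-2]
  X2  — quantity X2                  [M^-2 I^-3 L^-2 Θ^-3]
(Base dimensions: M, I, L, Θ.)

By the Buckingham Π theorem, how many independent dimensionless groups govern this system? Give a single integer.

4

Dimensional matrix (M×I×L×Θ by i×ℓ×D×m×ρ×ΔT×X1×X2):
  M: [ 0  0  0  1  1  0 -1 -2]
  I: [ 1  0  0  0  0  0  2 -3]
  L: [ 0  1  1  0 -3  0  3 -2]
  Θ: [ 0  0  0  0  0  1 -2 -3]
RREF → pivots at {i,ℓ,m,ΔT} ⇒ r = 4
8 vars − rank 4 = 4 Π groups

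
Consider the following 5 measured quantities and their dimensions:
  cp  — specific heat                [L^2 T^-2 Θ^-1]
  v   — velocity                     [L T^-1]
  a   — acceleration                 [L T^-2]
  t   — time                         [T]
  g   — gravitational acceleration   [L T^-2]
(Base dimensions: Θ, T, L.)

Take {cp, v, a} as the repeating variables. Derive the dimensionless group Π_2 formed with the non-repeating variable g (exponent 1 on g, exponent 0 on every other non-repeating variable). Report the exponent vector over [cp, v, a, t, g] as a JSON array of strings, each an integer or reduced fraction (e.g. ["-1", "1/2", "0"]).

["0", "0", "-1", "0", "1"]

Write exponents as rows Θ,T,L / cols cp,v,a,t,g:
  Θ: [-1  0  0  0  0]
  T: [-2 -1 -2  1 -2]
  L: [ 2  1  1  0  1]
RREF → pivots at {cp,v,a} ⇒ r = 3
Repeat: cp,v,a; free: t,g
RREF:
  r0: [   1    0    0    0    0]
  r1: [   0    1    0    1    0]
  r2: [   0    0    1   -1    1]
Fix exponent of g at 1, t at 0; solve each RREF row for its pivot's exponent:
  r0: exp(cp) + (0)·1 = 0 ⇒ exp(cp) = 0
  r1: exp(v) + (0)·1 = 0 ⇒ exp(v) = 0
  r2: exp(a) + (1)·1 = 0 ⇒ exp(a) = -1
Π_2 = a^-1 · g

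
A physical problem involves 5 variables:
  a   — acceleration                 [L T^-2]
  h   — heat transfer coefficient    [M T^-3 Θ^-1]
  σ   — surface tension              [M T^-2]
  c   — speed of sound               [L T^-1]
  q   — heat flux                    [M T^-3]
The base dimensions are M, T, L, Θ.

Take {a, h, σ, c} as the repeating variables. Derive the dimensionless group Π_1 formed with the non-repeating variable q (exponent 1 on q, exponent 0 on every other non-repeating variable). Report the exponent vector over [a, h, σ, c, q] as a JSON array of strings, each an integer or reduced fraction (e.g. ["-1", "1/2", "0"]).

["-1", "0", "-1", "1", "1"]

Write exponents as rows M,T,L,Θ / cols a,h,σ,c,q:
  M: [ 0  1  1  0  1]
  T: [-2 -3 -2 -1 -3]
  L: [ 1  0  0  1  0]
  Θ: [ 0 -1  0  0  0]
Echelon form has 4 nonzero rows (pivots: a,h,σ,c)
Repeat: a,h,σ,c; free: q
RREF:
  r0: [   1    0    0    0    1]
  r1: [   0    1    0    0    0]
  r2: [   0    0    1    0    1]
  r3: [   0    0    0    1   -1]
Fix exponent of q at 1; solve each RREF row for its pivot's exponent:
  r0: exp(a) + (1)·1 = 0 ⇒ exp(a) = -1
  r1: exp(h) + (0)·1 = 0 ⇒ exp(h) = 0
  r2: exp(σ) + (1)·1 = 0 ⇒ exp(σ) = -1
  r3: exp(c) + (-1)·1 = 0 ⇒ exp(c) = 1
Π_1 = a^-1 · σ^-1 · c · q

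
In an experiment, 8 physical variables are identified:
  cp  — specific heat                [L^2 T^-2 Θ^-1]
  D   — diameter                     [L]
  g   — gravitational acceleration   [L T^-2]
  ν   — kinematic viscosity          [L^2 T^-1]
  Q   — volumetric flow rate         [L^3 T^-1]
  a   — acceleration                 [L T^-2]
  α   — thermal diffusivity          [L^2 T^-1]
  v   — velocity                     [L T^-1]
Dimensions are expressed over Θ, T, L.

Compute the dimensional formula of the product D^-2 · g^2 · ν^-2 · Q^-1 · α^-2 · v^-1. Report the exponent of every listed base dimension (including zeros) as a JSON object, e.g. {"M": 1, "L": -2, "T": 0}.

{"Θ": 0, "T": 2, "L": -12}

Dimensional matrix (Θ×T×L by cp×D×g×ν×Q×a×α×v):
  Θ: [-1  0  0  0  0  0  0  0]
  T: [-2  0 -2 -1 -1 -2 -1 -1]
  L: [ 2  1  1  2  3  1  2  1]
  [Θ]: (-2)·0+(2)·0+(-2)·0+(-1)·0+(-2)·0+(-1)·0 = 0
  [T]: (-2)·0+(2)·-2+(-2)·-1+(-1)·-1+(-2)·-1+(-1)·-1 = 2
  [L]: (-2)·1+(2)·1+(-2)·2+(-1)·3+(-2)·2+(-1)·1 = -12
⇒ T^2 L^-12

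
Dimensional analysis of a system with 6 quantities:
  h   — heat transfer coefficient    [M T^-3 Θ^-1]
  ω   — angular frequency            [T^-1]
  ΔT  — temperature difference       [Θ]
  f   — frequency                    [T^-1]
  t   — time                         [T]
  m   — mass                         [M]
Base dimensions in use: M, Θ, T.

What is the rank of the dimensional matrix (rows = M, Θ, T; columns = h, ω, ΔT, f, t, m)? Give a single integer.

Exponent matrix [M,Θ,T] × [h,ω,ΔT,f,t,m]:
  M: [ 1  0  0  0  0  1]
  Θ: [-1  0  1  0  0  0]
  T: [-3 -1  0 -1  1  0]
Echelon form has 3 nonzero rows (pivots: h,ω,ΔT)

3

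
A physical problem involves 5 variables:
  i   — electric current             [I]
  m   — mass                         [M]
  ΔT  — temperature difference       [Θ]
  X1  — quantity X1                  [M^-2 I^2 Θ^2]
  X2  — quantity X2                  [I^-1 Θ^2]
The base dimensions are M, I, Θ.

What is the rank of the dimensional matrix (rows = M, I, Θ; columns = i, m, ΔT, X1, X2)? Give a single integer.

3

Dimensional matrix (M×I×Θ by i×m×ΔT×X1×X2):
  M: [ 0  1  0 -2  0]
  I: [ 1  0  0  2 -1]
  Θ: [ 0  0  1  2  2]
Row reduction gives pivot columns i,m,ΔT; rank = 3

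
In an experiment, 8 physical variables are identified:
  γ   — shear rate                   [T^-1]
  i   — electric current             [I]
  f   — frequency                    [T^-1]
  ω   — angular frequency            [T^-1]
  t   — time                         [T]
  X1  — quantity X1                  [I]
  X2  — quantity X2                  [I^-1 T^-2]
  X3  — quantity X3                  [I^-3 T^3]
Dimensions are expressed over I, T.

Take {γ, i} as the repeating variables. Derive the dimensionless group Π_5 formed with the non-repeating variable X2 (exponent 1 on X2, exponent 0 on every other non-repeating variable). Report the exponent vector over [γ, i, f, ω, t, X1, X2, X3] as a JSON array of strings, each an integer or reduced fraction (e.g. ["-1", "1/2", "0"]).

Exponent matrix [I,T] × [γ,i,f,ω,t,X1,X2,X3]:
  I: [ 0  1  0  0  0  1 -1 -3]
  T: [-1  0 -1 -1  1  0 -2  3]
Echelon form has 2 nonzero rows (pivots: γ,i)
Pivot set = {γ,i}, free = {f,ω,t,X1,X2,X3}
RREF:
  r0: [   1    0    1    1   -1    0    2   -3]
  r1: [   0    1    0    0    0    1   -1   -3]
Fix exponent of X2 at 1, f at 0, ω at 0, t at 0, X1 at 0, X3 at 0; solve each RREF row for its pivot's exponent:
  r0: exp(γ) + (2)·1 = 0 ⇒ exp(γ) = -2
  r1: exp(i) + (-1)·1 = 0 ⇒ exp(i) = 1
Π_5 = γ^-2 · i · X2

["-2", "1", "0", "0", "0", "0", "1", "0"]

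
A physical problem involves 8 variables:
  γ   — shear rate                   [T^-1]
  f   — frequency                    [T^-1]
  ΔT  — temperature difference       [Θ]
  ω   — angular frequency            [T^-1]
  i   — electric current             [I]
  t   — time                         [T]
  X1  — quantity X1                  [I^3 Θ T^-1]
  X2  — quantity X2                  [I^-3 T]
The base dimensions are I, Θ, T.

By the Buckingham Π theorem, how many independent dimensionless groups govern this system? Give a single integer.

Exponent matrix [I,Θ,T] × [γ,f,ΔT,ω,i,t,X1,X2]:
  I: [ 0  0  0  0  1  0  3 -3]
  Θ: [ 0  0  1  0  0  0  1  0]
  T: [-1 -1  0 -1  0  1 -1  1]
Echelon form has 3 nonzero rows (pivots: γ,ΔT,i)
Π count = n − r = 8 − 3 = 5

5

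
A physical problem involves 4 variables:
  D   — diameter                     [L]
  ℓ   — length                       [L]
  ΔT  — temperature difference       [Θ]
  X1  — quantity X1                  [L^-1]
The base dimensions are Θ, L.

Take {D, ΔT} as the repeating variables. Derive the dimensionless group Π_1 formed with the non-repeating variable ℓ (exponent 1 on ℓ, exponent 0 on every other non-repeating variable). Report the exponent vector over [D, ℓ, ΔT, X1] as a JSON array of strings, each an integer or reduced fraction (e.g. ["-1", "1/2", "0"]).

Exponent matrix [Θ,L] × [D,ℓ,ΔT,X1]:
  Θ: [ 0  0  1  0]
  L: [ 1  1  0 -1]
Row reduction gives pivot columns D,ΔT; rank = 2
Pivot set = {D,ΔT}, free = {ℓ,X1}
RREF:
  r0: [   1    1    0   -1]
  r1: [   0    0    1    0]
Fix exponent of ℓ at 1, X1 at 0; solve each RREF row for its pivot's exponent:
  r0: exp(D) + (1)·1 = 0 ⇒ exp(D) = -1
  r1: exp(ΔT) + (0)·1 = 0 ⇒ exp(ΔT) = 0
Π_1 = D^-1 · ℓ

["-1", "1", "0", "0"]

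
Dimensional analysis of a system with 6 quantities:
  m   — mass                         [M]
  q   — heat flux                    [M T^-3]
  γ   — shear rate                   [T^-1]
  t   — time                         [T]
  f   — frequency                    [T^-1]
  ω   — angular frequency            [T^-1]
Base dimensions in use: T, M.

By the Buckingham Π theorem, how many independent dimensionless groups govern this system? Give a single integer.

4

Dimensional matrix (T×M by m×q×γ×t×f×ω):
  T: [ 0 -3 -1  1 -1 -1]
  M: [ 1  1  0  0  0  0]
Row reduction gives pivot columns m,q; rank = 2
6 vars − rank 2 = 4 Π groups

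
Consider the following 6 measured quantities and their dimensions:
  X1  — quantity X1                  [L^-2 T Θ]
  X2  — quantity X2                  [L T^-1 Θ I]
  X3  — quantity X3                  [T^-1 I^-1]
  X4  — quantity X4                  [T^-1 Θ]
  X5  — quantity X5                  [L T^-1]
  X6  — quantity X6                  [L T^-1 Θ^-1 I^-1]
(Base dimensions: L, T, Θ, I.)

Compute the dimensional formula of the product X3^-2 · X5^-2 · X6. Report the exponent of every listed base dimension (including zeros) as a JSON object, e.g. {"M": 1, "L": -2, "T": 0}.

{"L": -1, "T": 3, "Θ": -1, "I": 1}

Dimensional matrix (L×T×Θ×I by X1×X2×X3×X4×X5×X6):
  L: [-2  1  0  0  1  1]
  T: [ 1 -1 -1 -1 -1 -1]
  Θ: [ 1  1  0  1  0 -1]
  I: [ 0  1 -1  0  0 -1]
  [L]: (-2)·0+(-2)·1+(1)·1 = -1
  [T]: (-2)·-1+(-2)·-1+(1)·-1 = 3
  [Θ]: (-2)·0+(-2)·0+(1)·-1 = -1
  [I]: (-2)·-1+(-2)·0+(1)·-1 = 1
⇒ L^-1 T^3 Θ^-1 I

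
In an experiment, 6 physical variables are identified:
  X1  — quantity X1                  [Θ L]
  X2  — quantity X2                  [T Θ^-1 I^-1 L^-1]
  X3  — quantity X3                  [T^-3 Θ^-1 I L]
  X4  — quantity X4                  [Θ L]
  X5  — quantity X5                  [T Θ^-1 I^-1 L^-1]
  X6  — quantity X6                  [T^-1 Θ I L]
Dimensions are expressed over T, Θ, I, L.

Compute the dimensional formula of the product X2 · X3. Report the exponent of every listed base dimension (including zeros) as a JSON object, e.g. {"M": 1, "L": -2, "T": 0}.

Write exponents as rows T,Θ,I,L / cols X1,X2,X3,X4,X5,X6:
  T: [ 0  1 -3  0  1 -1]
  Θ: [ 1 -1 -1  1 -1  1]
  I: [ 0 -1  1  0 -1  1]
  L: [ 1 -1  1  1 -1  1]
  [T]: (1)·1+(1)·-3 = -2
  [Θ]: (1)·-1+(1)·-1 = -2
  [I]: (1)·-1+(1)·1 = 0
  [L]: (1)·-1+(1)·1 = 0
⇒ T^-2 Θ^-2

{"T": -2, "Θ": -2, "I": 0, "L": 0}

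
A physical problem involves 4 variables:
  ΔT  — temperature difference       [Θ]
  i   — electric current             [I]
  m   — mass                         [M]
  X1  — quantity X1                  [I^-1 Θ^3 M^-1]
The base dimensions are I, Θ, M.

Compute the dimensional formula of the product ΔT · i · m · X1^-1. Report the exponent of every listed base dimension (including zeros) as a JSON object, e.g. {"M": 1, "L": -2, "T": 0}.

{"I": 2, "Θ": -2, "M": 2}

Exponent matrix [I,Θ,M] × [ΔT,i,m,X1]:
  I: [ 0  1  0 -1]
  Θ: [ 1  0  0  3]
  M: [ 0  0  1 -1]
  [I]: (1)·0+(1)·1+(1)·0+(-1)·-1 = 2
  [Θ]: (1)·1+(1)·0+(1)·0+(-1)·3 = -2
  [M]: (1)·0+(1)·0+(1)·1+(-1)·-1 = 2
⇒ I^2 Θ^-2 M^2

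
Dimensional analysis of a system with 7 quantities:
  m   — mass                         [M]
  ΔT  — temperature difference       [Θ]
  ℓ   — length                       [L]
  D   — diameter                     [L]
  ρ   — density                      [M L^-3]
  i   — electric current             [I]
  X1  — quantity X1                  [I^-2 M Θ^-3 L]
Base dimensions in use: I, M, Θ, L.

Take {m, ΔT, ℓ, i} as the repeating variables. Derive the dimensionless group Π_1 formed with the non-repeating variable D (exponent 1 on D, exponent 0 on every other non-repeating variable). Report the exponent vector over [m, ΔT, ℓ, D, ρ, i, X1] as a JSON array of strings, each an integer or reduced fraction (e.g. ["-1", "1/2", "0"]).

Dimensional matrix (I×M×Θ×L by m×ΔT×ℓ×D×ρ×i×X1):
  I: [ 0  0  0  0  0  1 -2]
  M: [ 1  0  0  0  1  0  1]
  Θ: [ 0  1  0  0  0  0 -3]
  L: [ 0  0  1  1 -3  0  1]
RREF → pivots at {m,ΔT,ℓ,i} ⇒ r = 4
Repeat: m,ΔT,ℓ,i; free: D,ρ,X1
RREF:
  r0: [   1    0    0    0    1    0    1]
  r1: [   0    1    0    0    0    0   -3]
  r2: [   0    0    1    1   -3    0    1]
  r3: [   0    0    0    0    0    1   -2]
Fix exponent of D at 1, ρ at 0, X1 at 0; solve each RREF row for its pivot's exponent:
  r0: exp(m) + (0)·1 = 0 ⇒ exp(m) = 0
  r1: exp(ΔT) + (0)·1 = 0 ⇒ exp(ΔT) = 0
  r2: exp(ℓ) + (1)·1 = 0 ⇒ exp(ℓ) = -1
  r3: exp(i) + (0)·1 = 0 ⇒ exp(i) = 0
Π_1 = ℓ^-1 · D

["0", "0", "-1", "1", "0", "0", "0"]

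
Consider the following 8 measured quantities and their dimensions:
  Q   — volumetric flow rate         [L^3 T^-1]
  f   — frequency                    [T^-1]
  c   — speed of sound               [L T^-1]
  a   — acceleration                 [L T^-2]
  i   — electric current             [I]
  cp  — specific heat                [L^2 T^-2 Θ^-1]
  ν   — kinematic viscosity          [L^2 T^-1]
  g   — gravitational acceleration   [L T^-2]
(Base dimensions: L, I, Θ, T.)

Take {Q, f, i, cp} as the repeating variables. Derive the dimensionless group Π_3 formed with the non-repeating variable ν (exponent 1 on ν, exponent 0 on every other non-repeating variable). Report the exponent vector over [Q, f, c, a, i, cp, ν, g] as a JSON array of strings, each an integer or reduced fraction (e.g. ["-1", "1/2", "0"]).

["-2/3", "-1/3", "0", "0", "0", "0", "1", "0"]

Dimensional matrix (L×I×Θ×T by Q×f×c×a×i×cp×ν×g):
  L: [ 3  0  1  1  0  2  2  1]
  I: [ 0  0  0  0  1  0  0  0]
  Θ: [ 0  0  0  0  0 -1  0  0]
  T: [-1 -1 -1 -2  0 -2 -1 -2]
Echelon form has 4 nonzero rows (pivots: Q,f,i,cp)
Pivot set = {Q,f,i,cp}, free = {c,a,ν,g}
RREF:
  r0: [   1    0  1/3  1/3    0    0  2/3  1/3]
  r1: [   0    1  2/3  5/3    0    0  1/3  5/3]
  r2: [   0    0    0    0    1    0    0    0]
  r3: [   0    0    0    0    0    1    0    0]
Fix exponent of ν at 1, c at 0, a at 0, g at 0; solve each RREF row for its pivot's exponent:
  r0: exp(Q) + (2/3)·1 = 0 ⇒ exp(Q) = -2/3
  r1: exp(f) + (1/3)·1 = 0 ⇒ exp(f) = -1/3
  r2: exp(i) + (0)·1 = 0 ⇒ exp(i) = 0
  r3: exp(cp) + (0)·1 = 0 ⇒ exp(cp) = 0
Π_3 = Q^(-2/3) · f^(-1/3) · ν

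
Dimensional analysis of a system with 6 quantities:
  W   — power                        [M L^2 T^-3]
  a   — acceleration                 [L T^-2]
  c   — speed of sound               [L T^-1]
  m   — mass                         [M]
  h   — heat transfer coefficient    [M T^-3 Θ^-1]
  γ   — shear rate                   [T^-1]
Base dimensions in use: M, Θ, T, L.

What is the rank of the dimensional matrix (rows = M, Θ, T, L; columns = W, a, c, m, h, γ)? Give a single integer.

4

Write exponents as rows M,Θ,T,L / cols W,a,c,m,h,γ:
  M: [ 1  0  0  1  1  0]
  Θ: [ 0  0  0  0 -1  0]
  T: [-3 -2 -1  0 -3 -1]
  L: [ 2  1  1  0  0  0]
Row reduction gives pivot columns W,a,c,h; rank = 4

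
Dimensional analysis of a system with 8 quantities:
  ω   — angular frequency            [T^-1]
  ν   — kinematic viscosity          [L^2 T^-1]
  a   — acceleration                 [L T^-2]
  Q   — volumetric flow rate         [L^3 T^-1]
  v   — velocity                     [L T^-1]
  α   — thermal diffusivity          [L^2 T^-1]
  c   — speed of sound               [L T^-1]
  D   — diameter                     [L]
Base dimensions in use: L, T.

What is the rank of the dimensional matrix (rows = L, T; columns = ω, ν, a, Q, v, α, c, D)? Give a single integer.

2

Write exponents as rows L,T / cols ω,ν,a,Q,v,α,c,D:
  L: [ 0  2  1  3  1  2  1  1]
  T: [-1 -1 -2 -1 -1 -1 -1  0]
RREF → pivots at {ω,ν} ⇒ r = 2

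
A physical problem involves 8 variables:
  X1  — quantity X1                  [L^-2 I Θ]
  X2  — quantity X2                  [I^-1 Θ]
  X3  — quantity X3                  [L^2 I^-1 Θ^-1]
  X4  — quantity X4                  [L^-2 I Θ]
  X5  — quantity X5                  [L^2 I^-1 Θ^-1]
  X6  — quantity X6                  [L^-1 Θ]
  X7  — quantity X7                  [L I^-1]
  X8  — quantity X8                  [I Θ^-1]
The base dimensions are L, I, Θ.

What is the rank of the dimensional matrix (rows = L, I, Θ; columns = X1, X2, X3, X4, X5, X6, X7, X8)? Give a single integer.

Exponent matrix [L,I,Θ] × [X1,X2,X3,X4,X5,X6,X7,X8]:
  L: [-2  0  2 -2  2 -1  1  0]
  I: [ 1 -1 -1  1 -1  0 -1  1]
  Θ: [ 1  1 -1  1 -1  1  0 -1]
Echelon form has 2 nonzero rows (pivots: X1,X2)

2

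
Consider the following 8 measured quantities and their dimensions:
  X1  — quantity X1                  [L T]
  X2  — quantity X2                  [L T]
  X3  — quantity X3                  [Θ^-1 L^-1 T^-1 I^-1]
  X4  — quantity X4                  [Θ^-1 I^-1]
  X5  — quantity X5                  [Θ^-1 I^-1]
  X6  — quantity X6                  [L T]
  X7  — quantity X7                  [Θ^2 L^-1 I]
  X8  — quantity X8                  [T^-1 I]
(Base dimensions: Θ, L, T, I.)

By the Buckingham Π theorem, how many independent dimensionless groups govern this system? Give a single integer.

Write exponents as rows Θ,L,T,I / cols X1,X2,X3,X4,X5,X6,X7,X8:
  Θ: [ 0  0 -1 -1 -1  0  2  0]
  L: [ 1  1 -1  0  0  1 -1  0]
  T: [ 1  1 -1  0  0  1  0 -1]
  I: [ 0  0 -1 -1 -1  0  1  1]
Echelon form has 3 nonzero rows (pivots: X1,X3,X7)
n=8, r=3 ⇒ 5 dimensionless groups

5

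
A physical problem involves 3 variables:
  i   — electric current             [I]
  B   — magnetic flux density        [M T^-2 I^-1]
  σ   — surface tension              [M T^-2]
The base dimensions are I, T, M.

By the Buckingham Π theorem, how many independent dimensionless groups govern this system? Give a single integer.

1

Dimensional matrix (I×T×M by i×B×σ):
  I: [ 1 -1  0]
  T: [ 0 -2 -2]
  M: [ 0  1  1]
Row reduction gives pivot columns i,B; rank = 2
n=3, r=2 ⇒ 1 dimensionless group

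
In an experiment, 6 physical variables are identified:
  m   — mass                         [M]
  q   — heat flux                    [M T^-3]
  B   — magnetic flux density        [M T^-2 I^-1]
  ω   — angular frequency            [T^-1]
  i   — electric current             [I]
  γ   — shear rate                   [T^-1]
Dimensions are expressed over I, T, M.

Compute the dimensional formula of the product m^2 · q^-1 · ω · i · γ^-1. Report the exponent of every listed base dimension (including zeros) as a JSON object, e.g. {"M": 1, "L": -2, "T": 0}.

{"I": 1, "T": 3, "M": 1}

Exponent matrix [I,T,M] × [m,q,B,ω,i,γ]:
  I: [ 0  0 -1  0  1  0]
  T: [ 0 -3 -2 -1  0 -1]
  M: [ 1  1  1  0  0  0]
  [I]: (2)·0+(-1)·0+(1)·0+(1)·1+(-1)·0 = 1
  [T]: (2)·0+(-1)·-3+(1)·-1+(1)·0+(-1)·-1 = 3
  [M]: (2)·1+(-1)·1+(1)·0+(1)·0+(-1)·0 = 1
⇒ I T^3 M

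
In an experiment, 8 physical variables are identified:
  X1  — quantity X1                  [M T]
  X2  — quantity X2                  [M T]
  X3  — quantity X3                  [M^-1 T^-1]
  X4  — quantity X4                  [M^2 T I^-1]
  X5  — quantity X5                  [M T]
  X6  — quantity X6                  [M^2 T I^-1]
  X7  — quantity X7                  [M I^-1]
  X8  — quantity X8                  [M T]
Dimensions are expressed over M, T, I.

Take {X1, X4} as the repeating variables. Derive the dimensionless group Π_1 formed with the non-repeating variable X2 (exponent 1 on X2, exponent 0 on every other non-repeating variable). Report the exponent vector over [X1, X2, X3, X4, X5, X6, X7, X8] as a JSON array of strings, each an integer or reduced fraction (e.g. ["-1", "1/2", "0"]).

["-1", "1", "0", "0", "0", "0", "0", "0"]

Exponent matrix [M,T,I] × [X1,X2,X3,X4,X5,X6,X7,X8]:
  M: [ 1  1 -1  2  1  2  1  1]
  T: [ 1  1 -1  1  1  1  0  1]
  I: [ 0  0  0 -1  0 -1 -1  0]
Row reduction gives pivot columns X1,X4; rank = 2
Pivot set = {X1,X4}, free = {X2,X3,X5,X6,X7,X8}
RREF:
  r0: [   1    1   -1    0    1    0   -1    1]
  r1: [   0    0    0    1    0    1    1    0]
  r2: [   0    0    0    0    0    0    0    0]
Fix exponent of X2 at 1, X3 at 0, X5 at 0, X6 at 0, X7 at 0, X8 at 0; solve each RREF row for its pivot's exponent:
  r0: exp(X1) + (1)·1 = 0 ⇒ exp(X1) = -1
  r1: exp(X4) + (0)·1 = 0 ⇒ exp(X4) = 0
Π_1 = X1^-1 · X2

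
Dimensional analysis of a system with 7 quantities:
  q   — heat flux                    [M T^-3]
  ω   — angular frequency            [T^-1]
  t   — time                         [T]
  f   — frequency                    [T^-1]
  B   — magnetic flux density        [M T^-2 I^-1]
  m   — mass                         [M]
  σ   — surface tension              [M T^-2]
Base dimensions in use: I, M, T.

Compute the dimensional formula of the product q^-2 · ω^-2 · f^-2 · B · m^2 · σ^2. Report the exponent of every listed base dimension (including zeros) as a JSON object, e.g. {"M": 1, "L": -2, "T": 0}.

{"I": -1, "M": 3, "T": 4}

Exponent matrix [I,M,T] × [q,ω,t,f,B,m,σ]:
  I: [ 0  0  0  0 -1  0  0]
  M: [ 1  0  0  0  1  1  1]
  T: [-3 -1  1 -1 -2  0 -2]
  [I]: (-2)·0+(-2)·0+(-2)·0+(1)·-1+(2)·0+(2)·0 = -1
  [M]: (-2)·1+(-2)·0+(-2)·0+(1)·1+(2)·1+(2)·1 = 3
  [T]: (-2)·-3+(-2)·-1+(-2)·-1+(1)·-2+(2)·0+(2)·-2 = 4
⇒ I^-1 M^3 T^4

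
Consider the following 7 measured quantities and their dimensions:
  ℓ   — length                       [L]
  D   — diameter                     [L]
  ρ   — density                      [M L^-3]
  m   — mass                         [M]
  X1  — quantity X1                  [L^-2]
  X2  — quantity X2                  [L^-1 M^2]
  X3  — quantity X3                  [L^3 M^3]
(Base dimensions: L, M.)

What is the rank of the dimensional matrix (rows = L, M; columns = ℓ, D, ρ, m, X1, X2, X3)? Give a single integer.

Write exponents as rows L,M / cols ℓ,D,ρ,m,X1,X2,X3:
  L: [ 1  1 -3  0 -2 -1  3]
  M: [ 0  0  1  1  0  2  3]
Echelon form has 2 nonzero rows (pivots: ℓ,ρ)

2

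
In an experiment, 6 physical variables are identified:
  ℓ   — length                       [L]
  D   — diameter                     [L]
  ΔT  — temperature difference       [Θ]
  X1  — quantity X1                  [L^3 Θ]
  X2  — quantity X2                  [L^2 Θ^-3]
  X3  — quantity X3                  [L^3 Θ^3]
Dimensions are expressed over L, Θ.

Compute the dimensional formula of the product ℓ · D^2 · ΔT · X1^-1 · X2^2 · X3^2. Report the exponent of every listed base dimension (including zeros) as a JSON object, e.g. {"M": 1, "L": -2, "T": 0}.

{"L": 10, "Θ": 0}

Dimensional matrix (L×Θ by ℓ×D×ΔT×X1×X2×X3):
  L: [ 1  1  0  3  2  3]
  Θ: [ 0  0  1  1 -3  3]
  [L]: (1)·1+(2)·1+(1)·0+(-1)·3+(2)·2+(2)·3 = 10
  [Θ]: (1)·0+(2)·0+(1)·1+(-1)·1+(2)·-3+(2)·3 = 0
⇒ L^10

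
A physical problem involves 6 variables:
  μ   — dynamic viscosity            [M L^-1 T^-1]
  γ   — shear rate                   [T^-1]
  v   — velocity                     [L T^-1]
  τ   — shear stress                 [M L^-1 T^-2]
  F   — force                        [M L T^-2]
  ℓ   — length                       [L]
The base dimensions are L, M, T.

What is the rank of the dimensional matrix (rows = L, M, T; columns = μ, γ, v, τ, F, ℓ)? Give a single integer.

Dimensional matrix (L×M×T by μ×γ×v×τ×F×ℓ):
  L: [-1  0  1 -1  1  1]
  M: [ 1  0  0  1  1  0]
  T: [-1 -1 -1 -2 -2  0]
Row reduction gives pivot columns μ,γ,v; rank = 3

3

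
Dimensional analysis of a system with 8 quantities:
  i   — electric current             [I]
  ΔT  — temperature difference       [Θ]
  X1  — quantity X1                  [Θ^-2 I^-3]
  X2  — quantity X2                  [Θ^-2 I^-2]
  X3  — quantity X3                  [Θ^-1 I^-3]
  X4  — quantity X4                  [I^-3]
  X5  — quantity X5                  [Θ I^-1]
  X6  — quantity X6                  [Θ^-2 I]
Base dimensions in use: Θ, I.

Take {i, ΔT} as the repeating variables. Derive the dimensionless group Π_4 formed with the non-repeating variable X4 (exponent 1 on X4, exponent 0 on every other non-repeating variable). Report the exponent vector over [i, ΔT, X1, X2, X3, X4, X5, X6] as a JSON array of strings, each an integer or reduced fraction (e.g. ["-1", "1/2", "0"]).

Dimensional matrix (Θ×I by i×ΔT×X1×X2×X3×X4×X5×X6):
  Θ: [ 0  1 -2 -2 -1  0  1 -2]
  I: [ 1  0 -3 -2 -3 -3 -1  1]
Row reduction gives pivot columns i,ΔT; rank = 2
Pivot set = {i,ΔT}, free = {X1,X2,X3,X4,X5,X6}
RREF:
  r0: [   1    0   -3   -2   -3   -3   -1    1]
  r1: [   0    1   -2   -2   -1    0    1   -2]
Fix exponent of X4 at 1, X1 at 0, X2 at 0, X3 at 0, X5 at 0, X6 at 0; solve each RREF row for its pivot's exponent:
  r0: exp(i) + (-3)·1 = 0 ⇒ exp(i) = 3
  r1: exp(ΔT) + (0)·1 = 0 ⇒ exp(ΔT) = 0
Π_4 = i^3 · X4

["3", "0", "0", "0", "0", "1", "0", "0"]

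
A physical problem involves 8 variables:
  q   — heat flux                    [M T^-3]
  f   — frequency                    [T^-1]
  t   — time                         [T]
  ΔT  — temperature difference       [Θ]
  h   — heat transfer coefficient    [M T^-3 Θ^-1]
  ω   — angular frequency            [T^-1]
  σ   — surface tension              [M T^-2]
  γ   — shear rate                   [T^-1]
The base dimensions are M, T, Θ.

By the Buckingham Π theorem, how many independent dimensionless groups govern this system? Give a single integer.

Write exponents as rows M,T,Θ / cols q,f,t,ΔT,h,ω,σ,γ:
  M: [ 1  0  0  0  1  0  1  0]
  T: [-3 -1  1  0 -3 -1 -2 -1]
  Θ: [ 0  0  0  1 -1  0  0  0]
RREF → pivots at {q,f,ΔT} ⇒ r = 3
8 vars − rank 3 = 5 Π groups

5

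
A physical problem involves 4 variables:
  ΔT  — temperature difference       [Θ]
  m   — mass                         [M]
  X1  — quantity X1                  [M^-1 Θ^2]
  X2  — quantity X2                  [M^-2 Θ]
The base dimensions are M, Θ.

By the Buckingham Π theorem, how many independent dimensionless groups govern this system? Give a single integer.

Exponent matrix [M,Θ] × [ΔT,m,X1,X2]:
  M: [ 0  1 -1 -2]
  Θ: [ 1  0  2  1]
RREF → pivots at {ΔT,m} ⇒ r = 2
Π count = n − r = 4 − 2 = 2

2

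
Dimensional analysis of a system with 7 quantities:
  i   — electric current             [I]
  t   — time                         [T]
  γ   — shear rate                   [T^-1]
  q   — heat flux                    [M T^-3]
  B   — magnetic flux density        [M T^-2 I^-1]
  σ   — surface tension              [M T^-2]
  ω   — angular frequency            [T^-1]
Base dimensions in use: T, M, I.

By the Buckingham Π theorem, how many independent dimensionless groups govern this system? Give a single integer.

4

Dimensional matrix (T×M×I by i×t×γ×q×B×σ×ω):
  T: [ 0  1 -1 -3 -2 -2 -1]
  M: [ 0  0  0  1  1  1  0]
  I: [ 1  0  0  0 -1  0  0]
Echelon form has 3 nonzero rows (pivots: i,t,q)
7 vars − rank 3 = 4 Π groups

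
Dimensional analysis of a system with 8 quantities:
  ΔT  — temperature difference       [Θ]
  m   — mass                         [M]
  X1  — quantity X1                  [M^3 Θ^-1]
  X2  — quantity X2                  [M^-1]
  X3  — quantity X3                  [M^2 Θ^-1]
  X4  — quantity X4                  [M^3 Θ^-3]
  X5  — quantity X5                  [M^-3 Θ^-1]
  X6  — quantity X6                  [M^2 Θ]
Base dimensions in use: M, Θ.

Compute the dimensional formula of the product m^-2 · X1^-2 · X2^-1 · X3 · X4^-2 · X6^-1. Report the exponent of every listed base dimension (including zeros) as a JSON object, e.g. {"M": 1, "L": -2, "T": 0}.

Exponent matrix [M,Θ] × [ΔT,m,X1,X2,X3,X4,X5,X6]:
  M: [ 0  1  3 -1  2  3 -3  2]
  Θ: [ 1  0 -1  0 -1 -3 -1  1]
  [M]: (-2)·1+(-2)·3+(-1)·-1+(1)·2+(-2)·3+(-1)·2 = -13
  [Θ]: (-2)·0+(-2)·-1+(-1)·0+(1)·-1+(-2)·-3+(-1)·1 = 6
⇒ M^-13 Θ^6

{"M": -13, "Θ": 6}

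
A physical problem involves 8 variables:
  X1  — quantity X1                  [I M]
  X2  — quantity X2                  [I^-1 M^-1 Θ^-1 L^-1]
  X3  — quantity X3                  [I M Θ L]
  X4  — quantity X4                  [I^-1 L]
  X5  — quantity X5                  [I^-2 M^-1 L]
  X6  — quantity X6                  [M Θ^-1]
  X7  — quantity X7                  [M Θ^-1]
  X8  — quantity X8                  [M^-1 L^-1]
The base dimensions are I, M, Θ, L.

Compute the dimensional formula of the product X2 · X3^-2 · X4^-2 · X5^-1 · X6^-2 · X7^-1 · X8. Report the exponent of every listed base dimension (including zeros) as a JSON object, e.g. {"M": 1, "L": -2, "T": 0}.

{"I": 1, "M": -6, "Θ": 0, "L": -7}

Write exponents as rows I,M,Θ,L / cols X1,X2,X3,X4,X5,X6,X7,X8:
  I: [ 1 -1  1 -1 -2  0  0  0]
  M: [ 1 -1  1  0 -1  1  1 -1]
  Θ: [ 0 -1  1  0  0 -1 -1  0]
  L: [ 0 -1  1  1  1  0  0 -1]
  [I]: (1)·-1+(-2)·1+(-2)·-1+(-1)·-2+(-2)·0+(-1)·0+(1)·0 = 1
  [M]: (1)·-1+(-2)·1+(-2)·0+(-1)·-1+(-2)·1+(-1)·1+(1)·-1 = -6
  [Θ]: (1)·-1+(-2)·1+(-2)·0+(-1)·0+(-2)·-1+(-1)·-1+(1)·0 = 0
  [L]: (1)·-1+(-2)·1+(-2)·1+(-1)·1+(-2)·0+(-1)·0+(1)·-1 = -7
⇒ I M^-6 L^-7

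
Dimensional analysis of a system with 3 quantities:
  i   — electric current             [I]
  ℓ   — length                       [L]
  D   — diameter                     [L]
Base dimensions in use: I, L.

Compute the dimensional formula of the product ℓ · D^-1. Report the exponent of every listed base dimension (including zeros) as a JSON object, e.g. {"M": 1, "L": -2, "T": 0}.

Exponent matrix [I,L] × [i,ℓ,D]:
  I: [ 1  0  0]
  L: [ 0  1  1]
  [I]: (1)·0+(-1)·0 = 0
  [L]: (1)·1+(-1)·1 = 0
⇒ 1 (dimensionless)

{"I": 0, "L": 0}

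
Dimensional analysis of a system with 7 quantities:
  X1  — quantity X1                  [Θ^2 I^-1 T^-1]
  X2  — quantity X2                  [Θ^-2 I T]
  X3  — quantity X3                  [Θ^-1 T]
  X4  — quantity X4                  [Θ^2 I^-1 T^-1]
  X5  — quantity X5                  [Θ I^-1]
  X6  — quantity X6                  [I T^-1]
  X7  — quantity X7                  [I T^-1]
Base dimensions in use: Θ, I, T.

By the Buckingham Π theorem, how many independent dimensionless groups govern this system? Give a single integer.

5

Exponent matrix [Θ,I,T] × [X1,X2,X3,X4,X5,X6,X7]:
  Θ: [ 2 -2 -1  2  1  0  0]
  I: [-1  1  0 -1 -1  1  1]
  T: [-1  1  1 -1  0 -1 -1]
Echelon form has 2 nonzero rows (pivots: X1,X3)
Π count = n − r = 7 − 2 = 5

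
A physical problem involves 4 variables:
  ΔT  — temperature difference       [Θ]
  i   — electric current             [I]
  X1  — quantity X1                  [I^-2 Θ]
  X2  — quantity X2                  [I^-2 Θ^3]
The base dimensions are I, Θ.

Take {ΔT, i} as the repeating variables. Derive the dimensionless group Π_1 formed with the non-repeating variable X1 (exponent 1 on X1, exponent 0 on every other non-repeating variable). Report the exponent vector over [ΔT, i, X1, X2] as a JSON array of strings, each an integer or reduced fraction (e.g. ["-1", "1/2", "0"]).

Write exponents as rows I,Θ / cols ΔT,i,X1,X2:
  I: [ 0  1 -2 -2]
  Θ: [ 1  0  1  3]
RREF → pivots at {ΔT,i} ⇒ r = 2
Repeat: ΔT,i; free: X1,X2
RREF:
  r0: [   1    0    1    3]
  r1: [   0    1   -2   -2]
Fix exponent of X1 at 1, X2 at 0; solve each RREF row for its pivot's exponent:
  r0: exp(ΔT) + (1)·1 = 0 ⇒ exp(ΔT) = -1
  r1: exp(i) + (-2)·1 = 0 ⇒ exp(i) = 2
Π_1 = ΔT^-1 · i^2 · X1

["-1", "2", "1", "0"]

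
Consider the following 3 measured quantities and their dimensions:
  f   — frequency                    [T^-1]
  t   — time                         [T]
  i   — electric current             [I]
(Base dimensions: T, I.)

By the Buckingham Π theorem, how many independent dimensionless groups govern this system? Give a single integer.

1

Exponent matrix [T,I] × [f,t,i]:
  T: [-1  1  0]
  I: [ 0  0  1]
Echelon form has 2 nonzero rows (pivots: f,i)
n=3, r=2 ⇒ 1 dimensionless group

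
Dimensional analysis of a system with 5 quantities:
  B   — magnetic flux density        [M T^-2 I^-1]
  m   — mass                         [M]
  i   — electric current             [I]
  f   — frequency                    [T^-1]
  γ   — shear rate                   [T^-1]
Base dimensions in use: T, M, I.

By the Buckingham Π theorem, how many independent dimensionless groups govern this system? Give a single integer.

Write exponents as rows T,M,I / cols B,m,i,f,γ:
  T: [-2  0  0 -1 -1]
  M: [ 1  1  0  0  0]
  I: [-1  0  1  0  0]
Row reduction gives pivot columns B,m,i; rank = 3
Π count = n − r = 5 − 3 = 2

2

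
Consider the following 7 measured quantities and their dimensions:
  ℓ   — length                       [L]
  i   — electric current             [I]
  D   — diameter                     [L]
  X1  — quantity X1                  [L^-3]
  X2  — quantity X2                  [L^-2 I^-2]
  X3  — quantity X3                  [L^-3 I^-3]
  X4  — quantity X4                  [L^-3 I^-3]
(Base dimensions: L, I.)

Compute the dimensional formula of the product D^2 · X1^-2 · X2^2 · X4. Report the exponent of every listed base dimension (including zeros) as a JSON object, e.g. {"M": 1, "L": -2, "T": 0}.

{"L": 1, "I": -7}

Exponent matrix [L,I] × [ℓ,i,D,X1,X2,X3,X4]:
  L: [ 1  0  1 -3 -2 -3 -3]
  I: [ 0  1  0  0 -2 -3 -3]
  [L]: (2)·1+(-2)·-3+(2)·-2+(1)·-3 = 1
  [I]: (2)·0+(-2)·0+(2)·-2+(1)·-3 = -7
⇒ L I^-7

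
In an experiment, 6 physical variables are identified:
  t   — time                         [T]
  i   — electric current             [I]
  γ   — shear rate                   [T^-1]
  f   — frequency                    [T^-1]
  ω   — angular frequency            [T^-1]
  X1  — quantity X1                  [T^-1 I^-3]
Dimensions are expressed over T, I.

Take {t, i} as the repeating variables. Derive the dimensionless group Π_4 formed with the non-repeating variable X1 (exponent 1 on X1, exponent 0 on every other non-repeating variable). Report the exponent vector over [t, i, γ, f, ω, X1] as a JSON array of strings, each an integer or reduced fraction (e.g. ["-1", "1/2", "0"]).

["1", "3", "0", "0", "0", "1"]

Write exponents as rows T,I / cols t,i,γ,f,ω,X1:
  T: [ 1  0 -1 -1 -1 -1]
  I: [ 0  1  0  0  0 -3]
RREF → pivots at {t,i} ⇒ r = 2
Repeat: t,i; free: γ,f,ω,X1
RREF:
  r0: [   1    0   -1   -1   -1   -1]
  r1: [   0    1    0    0    0   -3]
Fix exponent of X1 at 1, γ at 0, f at 0, ω at 0; solve each RREF row for its pivot's exponent:
  r0: exp(t) + (-1)·1 = 0 ⇒ exp(t) = 1
  r1: exp(i) + (-3)·1 = 0 ⇒ exp(i) = 3
Π_4 = t · i^3 · X1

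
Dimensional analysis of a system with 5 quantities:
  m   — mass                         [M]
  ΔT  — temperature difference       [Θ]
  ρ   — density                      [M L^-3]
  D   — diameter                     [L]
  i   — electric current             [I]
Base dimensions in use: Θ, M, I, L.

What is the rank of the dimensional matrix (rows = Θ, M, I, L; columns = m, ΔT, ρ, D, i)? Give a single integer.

4

Dimensional matrix (Θ×M×I×L by m×ΔT×ρ×D×i):
  Θ: [ 0  1  0  0  0]
  M: [ 1  0  1  0  0]
  I: [ 0  0  0  0  1]
  L: [ 0  0 -3  1  0]
Echelon form has 4 nonzero rows (pivots: m,ΔT,ρ,i)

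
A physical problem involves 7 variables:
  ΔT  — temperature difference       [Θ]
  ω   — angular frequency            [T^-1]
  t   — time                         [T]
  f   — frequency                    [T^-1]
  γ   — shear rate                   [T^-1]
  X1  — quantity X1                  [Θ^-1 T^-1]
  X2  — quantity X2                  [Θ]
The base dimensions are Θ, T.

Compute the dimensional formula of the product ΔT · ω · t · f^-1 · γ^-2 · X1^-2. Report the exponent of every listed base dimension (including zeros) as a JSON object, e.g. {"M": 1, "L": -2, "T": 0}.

Exponent matrix [Θ,T] × [ΔT,ω,t,f,γ,X1,X2]:
  Θ: [ 1  0  0  0  0 -1  1]
  T: [ 0 -1  1 -1 -1 -1  0]
  [Θ]: (1)·1+(1)·0+(1)·0+(-1)·0+(-2)·0+(-2)·-1 = 3
  [T]: (1)·0+(1)·-1+(1)·1+(-1)·-1+(-2)·-1+(-2)·-1 = 5
⇒ Θ^3 T^5

{"Θ": 3, "T": 5}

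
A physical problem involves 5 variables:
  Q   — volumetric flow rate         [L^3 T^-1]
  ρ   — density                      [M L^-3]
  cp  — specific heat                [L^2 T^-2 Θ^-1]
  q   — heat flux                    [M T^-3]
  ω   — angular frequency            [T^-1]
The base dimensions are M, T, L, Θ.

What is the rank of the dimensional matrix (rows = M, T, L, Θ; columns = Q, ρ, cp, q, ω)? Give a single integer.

Write exponents as rows M,T,L,Θ / cols Q,ρ,cp,q,ω:
  M: [ 0  1  0  1  0]
  T: [-1  0 -2 -3 -1]
  L: [ 3 -3  2  0  0]
  Θ: [ 0  0 -1  0  0]
Echelon form has 4 nonzero rows (pivots: Q,ρ,cp,q)

4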